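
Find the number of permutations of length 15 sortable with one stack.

9694845

By Knuth's characterisation, the stack-sortable permutations of length 15 are the 231-avoiders, numbering C_15.
C_15 = 9694845.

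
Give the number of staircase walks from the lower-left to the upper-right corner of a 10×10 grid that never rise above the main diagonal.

16796

Monotone paths in an n×n grid that stay weakly below the diagonal are counted by C_n; here n = 10.
C_10 = C(20,10)/11 = 184756/11 = 16796.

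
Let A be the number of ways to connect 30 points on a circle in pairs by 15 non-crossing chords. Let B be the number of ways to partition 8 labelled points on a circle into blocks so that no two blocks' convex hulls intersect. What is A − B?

9693415

Non-crossing perfect matchings of 2n points on a circle are counted by C_n; with 30 points, n = 15. So A = C_15 = 9694845.
Non-crossing partitions of an n-element set are counted by C_n; here n = 8. So B = C_8 = 1430.
A − B = 9694845 − 1430 = 9693415.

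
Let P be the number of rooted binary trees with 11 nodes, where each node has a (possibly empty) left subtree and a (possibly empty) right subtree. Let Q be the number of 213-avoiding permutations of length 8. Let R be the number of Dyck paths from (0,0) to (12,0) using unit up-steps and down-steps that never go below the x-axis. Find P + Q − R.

60084

Rooted binary trees with 11 nodes (each child slot possibly empty) number C_11. So P = C_11 = 58786.
Permutations of [n] avoiding any single length-3 pattern are counted by C_n; here n = 8. So Q = C_8 = 1430.
Paths of 6 up- and 6 down-steps that never dip below the axis are Dyck paths; their count is C_6. So R = C_6 = 132.
P + Q − R = 58786 + 1430 − 132 = 60084.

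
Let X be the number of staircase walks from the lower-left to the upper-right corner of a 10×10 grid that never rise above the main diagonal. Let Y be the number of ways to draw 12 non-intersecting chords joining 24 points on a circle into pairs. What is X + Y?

Sub-diagonal monotone paths from (0,0) to (10,10) biject with Dyck paths of semilength 10, giving C_10. So X = C_10 = 16796.
Non-crossing perfect matchings of 2n points on a circle are counted by C_n; with 24 points, n = 12. So Y = C_12 = 208012.
X + Y = 16796 + 208012 = 224808.

224808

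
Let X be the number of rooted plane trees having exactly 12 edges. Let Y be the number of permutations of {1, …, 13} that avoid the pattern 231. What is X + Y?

Rooted ordered trees with n edges are counted by C_n; here n = 12. So X = C_12 = 208012.
Permutations of [n] avoiding any single length-3 pattern are counted by C_n; here n = 13. So Y = C_13 = 742900.
X + Y = 208012 + 742900 = 950912.

950912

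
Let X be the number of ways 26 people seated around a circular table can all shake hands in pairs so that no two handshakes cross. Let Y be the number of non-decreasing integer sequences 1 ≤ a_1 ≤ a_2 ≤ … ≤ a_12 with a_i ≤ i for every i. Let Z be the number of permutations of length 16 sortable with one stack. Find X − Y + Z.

35892558

Non-crossing handshake pairings of 2n people are counted by C_n; 26 people gives n = 13. So X = C_13 = 742900.
Such sub-staircase sequences of length n are counted by C_n; here n = 12. So Y = C_12 = 208012.
By Knuth's characterisation, the stack-sortable permutations of length 16 are the 231-avoiders, numbering C_16. So Z = C_16 = 35357670.
X − Y + Z = 742900 − 208012 + 35357670 = 35892558.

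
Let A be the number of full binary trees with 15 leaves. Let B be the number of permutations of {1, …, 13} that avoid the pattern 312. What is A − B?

Full binary trees with 15 leaves have 15−1 = 14 internal nodes, so there are C_14 of them. So A = C_14 = 2674440.
For any fixed pattern of length 3, the pattern-avoiding permutations of [13] number C_13. So B = C_13 = 742900.
A − B = 2674440 − 742900 = 1931540.

1931540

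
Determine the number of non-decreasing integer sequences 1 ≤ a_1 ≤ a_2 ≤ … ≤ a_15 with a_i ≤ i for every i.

9694845

Such sub-staircase sequences of length n are counted by C_n; here n = 15.
C_15 = C(30,15)/16 = 155117520/16 = 9694845.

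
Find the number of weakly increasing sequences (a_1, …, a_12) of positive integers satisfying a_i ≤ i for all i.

208012

Weakly increasing sequences with a_i ≤ i biject with Dyck paths of semilength 12, so there are C_12.
C_12 = C(24,12)/13 = 2704156/13 = 208012.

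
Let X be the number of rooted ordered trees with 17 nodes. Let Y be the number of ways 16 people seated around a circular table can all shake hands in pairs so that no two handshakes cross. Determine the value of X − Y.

A rooted plane tree on 17 nodes has 16 edges, and such trees are counted by C_16. So X = C_16 = 35357670.
Non-crossing handshake pairings of 2n people are counted by C_n; 16 people gives n = 8. So Y = C_8 = 1430.
X − Y = 35357670 − 1430 = 35356240.

35356240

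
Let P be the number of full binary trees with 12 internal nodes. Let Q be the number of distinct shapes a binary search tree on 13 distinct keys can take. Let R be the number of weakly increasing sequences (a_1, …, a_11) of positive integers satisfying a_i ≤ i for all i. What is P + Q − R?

The number of full binary trees on 12 internal nodes is the Catalan number C_12. So P = C_12 = 208012.
Rooted binary trees with 13 nodes (each child slot possibly empty) number C_13. So Q = C_13 = 742900.
Weakly increasing sequences with a_i ≤ i biject with Dyck paths of semilength 11, so there are C_11. So R = C_11 = 58786.
P + Q − R = 208012 + 742900 − 58786 = 892126.

892126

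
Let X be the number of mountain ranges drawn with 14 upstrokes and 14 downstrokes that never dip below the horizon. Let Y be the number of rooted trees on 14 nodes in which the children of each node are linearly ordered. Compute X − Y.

A Dyck path with 14 up-steps and 14 down-steps has semilength 14, so there are C_14 of them. So X = C_14 = 2674440.
A rooted plane tree on 14 nodes has 13 edges, and such trees are counted by C_13. So Y = C_13 = 742900.
X − Y = 2674440 − 742900 = 1931540.

1931540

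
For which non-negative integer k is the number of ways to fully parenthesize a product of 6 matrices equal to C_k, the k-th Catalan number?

5

Bracketing 6 factors into binary products is counted by C_{6−1} = C_5.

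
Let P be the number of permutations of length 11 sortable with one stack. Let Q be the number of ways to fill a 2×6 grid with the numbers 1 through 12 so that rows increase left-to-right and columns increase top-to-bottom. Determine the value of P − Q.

58654

Stack-sortable permutations are exactly the 231-avoiding ones, counted by C_n; here n = 11. So P = C_11 = 58786.
By the hook-length formula (or a Dyck-path bijection), SYT of shape 2×6 number C_6. So Q = C_6 = 132.
P − Q = 58786 − 132 = 58654.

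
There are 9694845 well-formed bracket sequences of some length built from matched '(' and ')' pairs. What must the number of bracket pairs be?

15

Balanced strings of n bracket-pairs are counted by C_n; 9694845 = C_15.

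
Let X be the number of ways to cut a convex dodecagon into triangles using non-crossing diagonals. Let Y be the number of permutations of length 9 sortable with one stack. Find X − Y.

11934

A convex 12-gon is triangulated into 10 triangles, and the number of such triangulations is the Catalan number C_{12−2} = C_10. So X = C_10 = 16796.
By Knuth's characterisation, the stack-sortable permutations of length 9 are the 231-avoiders, numbering C_9. So Y = C_9 = 4862.
X − Y = 16796 − 4862 = 11934.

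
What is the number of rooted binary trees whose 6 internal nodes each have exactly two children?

132

Full binary trees with n internal nodes are counted by C_n; here n = 6.
C_6 = C_5 · 2(2·5+1)/(5+2) = 42 · 22/7 = 132.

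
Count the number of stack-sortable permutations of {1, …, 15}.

By Knuth's characterisation, the stack-sortable permutations of length 15 are the 231-avoiders, numbering C_15.
C_15 = 9694845.

9694845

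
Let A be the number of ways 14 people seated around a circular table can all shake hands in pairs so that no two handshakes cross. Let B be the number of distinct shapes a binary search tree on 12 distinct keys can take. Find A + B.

208441

With 14 = 2·7 people, non-crossing handshake pairings are non-crossing perfect matchings on a circle, counted by C_7. So A = C_7 = 429.
Rooted binary trees with 12 nodes (each child slot possibly empty) number C_12. So B = C_12 = 208012.
A + B = 429 + 208012 = 208441.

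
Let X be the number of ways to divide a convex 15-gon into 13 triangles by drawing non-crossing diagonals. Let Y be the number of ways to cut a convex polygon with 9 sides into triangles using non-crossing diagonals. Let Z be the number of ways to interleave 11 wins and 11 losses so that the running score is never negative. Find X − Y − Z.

683685

The number of triangulations of a 15-gon is the Catalan number C_13 (index = sides − 2). So X = C_13 = 742900.
A convex 9-gon is triangulated into 7 triangles, and the number of such triangulations is the Catalan number C_{9−2} = C_7. So Y = C_7 = 429.
Reading a vote for the leader as '(' and for the other as ')' turns such a sequence into a balanced string of 11 pairs, so the count is C_11. So Z = C_11 = 58786.
X − Y − Z = 742900 − 429 − 58786 = 683685.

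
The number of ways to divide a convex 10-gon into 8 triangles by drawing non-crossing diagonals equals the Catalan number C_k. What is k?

8

A convex 10-gon is triangulated into 8 triangles, and the number of such triangulations is the Catalan number C_{10−2} = C_8.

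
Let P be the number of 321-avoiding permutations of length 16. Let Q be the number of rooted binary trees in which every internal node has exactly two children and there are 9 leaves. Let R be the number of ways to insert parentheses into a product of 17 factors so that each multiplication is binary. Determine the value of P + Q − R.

1430

Permutations of [n] avoiding any single length-3 pattern are counted by C_n; here n = 16. So P = C_16 = 35357670.
Full binary trees with 9 leaves have 9−1 = 8 internal nodes, so there are C_8 of them. So Q = C_8 = 1430.
Ways to associate a product of 17 factors correspond to binary trees on 17 leaves, so the count is C_16. So R = C_16 = 35357670.
P + Q − R = 35357670 + 1430 − 35357670 = 1430.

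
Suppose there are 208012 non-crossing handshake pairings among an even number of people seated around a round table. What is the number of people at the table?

24

Non-crossing handshake pairings of 2n people are counted by C_n. Since C_12 = 208012, the index is 12.
So n = 12, and there are 2n = 24 people.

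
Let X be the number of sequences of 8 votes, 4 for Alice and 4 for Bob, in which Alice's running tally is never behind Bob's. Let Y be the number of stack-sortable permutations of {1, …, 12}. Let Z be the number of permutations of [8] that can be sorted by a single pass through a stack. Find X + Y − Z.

206596

Reading a vote for the leader as '(' and for the other as ')' turns such a sequence into a balanced string of 4 pairs, so the count is C_4. So X = C_4 = 14.
Stack-sortable permutations are exactly the 231-avoiding ones, counted by C_n; here n = 12. So Y = C_12 = 208012.
By Knuth's characterisation, the stack-sortable permutations of length 8 are the 231-avoiders, numbering C_8. So Z = C_8 = 1430.
X + Y − Z = 14 + 208012 − 1430 = 206596.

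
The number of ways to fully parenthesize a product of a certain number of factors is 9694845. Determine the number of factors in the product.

16

Parenthesizations of m factors are counted by C_{m−1}; 9694845 = C_15.
So the index is 15, and the number of factors is 15 + 1 = 16.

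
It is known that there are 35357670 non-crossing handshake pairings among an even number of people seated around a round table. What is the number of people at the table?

32

Non-crossing handshake pairings of 2n people are counted by C_n. Since C_16 = 35357670, the index is 16.
So n = 16, and there are 2n = 32 people.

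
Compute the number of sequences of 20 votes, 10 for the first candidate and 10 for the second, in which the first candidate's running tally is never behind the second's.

16796

Ballot sequences with n votes each where one side never trails are Dyck words, counted by C_n; here n = 10.
C_10 = C(20,10)/11 = 184756/11 = 16796.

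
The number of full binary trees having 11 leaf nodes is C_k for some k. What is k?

A full binary tree with L leaves has L−1 internal nodes and is counted by C_{L−1}; L = 11 gives C_10.

10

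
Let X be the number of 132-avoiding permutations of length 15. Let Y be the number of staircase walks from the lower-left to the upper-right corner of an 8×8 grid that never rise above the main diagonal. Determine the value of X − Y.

9693415

Permutations of [n] avoiding any single length-3 pattern are counted by C_n; here n = 15. So X = C_15 = 9694845.
Monotone paths in an n×n grid that stay weakly below the diagonal are counted by C_n; here n = 8. So Y = C_8 = 1430.
X − Y = 9694845 − 1430 = 9693415.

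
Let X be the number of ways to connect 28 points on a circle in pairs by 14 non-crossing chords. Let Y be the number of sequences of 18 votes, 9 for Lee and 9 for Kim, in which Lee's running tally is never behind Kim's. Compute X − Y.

Non-crossing perfect matchings of 2n points on a circle are counted by C_n; with 28 points, n = 14. So X = C_14 = 2674440.
Reading a vote for the leader as '(' and for the other as ')' turns such a sequence into a balanced string of 9 pairs, so the count is C_9. So Y = C_9 = 4862.
X − Y = 2674440 − 4862 = 2669578.

2669578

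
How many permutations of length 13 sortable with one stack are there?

742900

By Knuth's characterisation, the stack-sortable permutations of length 13 are the 231-avoiders, numbering C_13.
C_13 = 742900.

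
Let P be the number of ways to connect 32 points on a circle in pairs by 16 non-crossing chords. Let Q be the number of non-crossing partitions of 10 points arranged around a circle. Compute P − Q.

Non-crossing perfect matchings of 2n points on a circle are counted by C_n; with 32 points, n = 16. So P = C_16 = 35357670.
Non-crossing partitions of an n-element set are counted by C_n; here n = 10. So Q = C_10 = 16796.
P − Q = 35357670 − 16796 = 35340874.

35340874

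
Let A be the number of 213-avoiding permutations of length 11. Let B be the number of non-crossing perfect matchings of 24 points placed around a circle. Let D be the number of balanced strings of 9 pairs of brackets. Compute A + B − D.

Permutations of [n] avoiding any single length-3 pattern are counted by C_n; here n = 11. So A = C_11 = 58786.
Pairing 24 circle points by 12 non-crossing chords gives C_12 matchings. So B = C_12 = 208012.
A balanced arrangement of 9 bracket pairs is a Dyck word of semilength 9, so the count is C_9. So D = C_9 = 4862.
A + B − D = 58786 + 208012 − 4862 = 261936.

261936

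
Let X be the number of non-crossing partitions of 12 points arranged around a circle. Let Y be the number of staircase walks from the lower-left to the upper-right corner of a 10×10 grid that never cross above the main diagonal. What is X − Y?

The non-crossing partitions of [12] form a lattice of size C_12. So X = C_12 = 208012.
Sub-diagonal monotone paths from (0,0) to (10,10) biject with Dyck paths of semilength 10, giving C_10. So Y = C_10 = 16796.
X − Y = 208012 − 16796 = 191216.

191216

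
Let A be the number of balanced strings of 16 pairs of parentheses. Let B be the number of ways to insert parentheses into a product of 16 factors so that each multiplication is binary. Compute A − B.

25662825

Balanced strings of n pairs of brackets are counted by C_n; here n = 16. So A = C_16 = 35357670.
Bracketing 16 factors into binary products is counted by C_{16−1} = C_15. So B = C_15 = 9694845.
A − B = 35357670 − 9694845 = 25662825.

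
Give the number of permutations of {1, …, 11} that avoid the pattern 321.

58786

Permutations of [n] avoiding any single length-3 pattern are counted by C_n; here n = 11.
C_11 = C_10 · 2(2·10+1)/(10+2) = 16796 · 42/12 = 58786.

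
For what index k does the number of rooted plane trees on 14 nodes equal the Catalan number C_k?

13

A rooted plane tree on 14 nodes has 13 edges, and such trees are counted by C_13.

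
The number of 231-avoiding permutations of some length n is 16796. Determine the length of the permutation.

Permutations of [n] avoiding a fixed length-3 pattern are counted by C_n. Since C_10 = 16796, the index is 10.

10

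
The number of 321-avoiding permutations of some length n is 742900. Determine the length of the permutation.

13

Permutations of [n] avoiding a fixed length-3 pattern are counted by C_n. Since C_13 = 742900, the index is 13.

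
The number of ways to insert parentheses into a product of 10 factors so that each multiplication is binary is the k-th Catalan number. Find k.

Ways to associate a product of 10 factors correspond to binary trees on 10 leaves, so the count is C_9.

9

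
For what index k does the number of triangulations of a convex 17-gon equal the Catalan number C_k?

A convex 17-gon is triangulated into 15 triangles, and the number of such triangulations is the Catalan number C_{17−2} = C_15.

15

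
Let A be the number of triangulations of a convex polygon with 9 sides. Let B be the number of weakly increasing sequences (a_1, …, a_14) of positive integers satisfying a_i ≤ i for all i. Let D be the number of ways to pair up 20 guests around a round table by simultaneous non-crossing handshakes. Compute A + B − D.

Triangulations of a convex m-gon are counted by C_{m−2}; with m = 9 this is C_7. So A = C_7 = 429.
Such sub-staircase sequences of length n are counted by C_n; here n = 14. So B = C_14 = 2674440.
Non-crossing handshake pairings of 2n people are counted by C_n; 20 people gives n = 10. So D = C_10 = 16796.
A + B − D = 429 + 2674440 − 16796 = 2658073.

2658073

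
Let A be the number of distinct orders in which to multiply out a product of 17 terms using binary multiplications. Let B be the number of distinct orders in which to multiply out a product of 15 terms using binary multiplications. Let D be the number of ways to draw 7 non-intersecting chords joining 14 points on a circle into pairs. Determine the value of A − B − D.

Bracketing 17 factors into binary products is counted by C_{17−1} = C_16. So A = C_16 = 35357670.
Bracketing 15 factors into binary products is counted by C_{15−1} = C_14. So B = C_14 = 2674440.
Non-crossing perfect matchings of 2n points on a circle are counted by C_n; with 14 points, n = 7. So D = C_7 = 429.
A − B − D = 35357670 − 2674440 − 429 = 32682801.

32682801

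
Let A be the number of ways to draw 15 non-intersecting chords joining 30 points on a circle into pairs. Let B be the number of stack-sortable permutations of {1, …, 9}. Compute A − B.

Non-crossing perfect matchings of 2n points on a circle are counted by C_n; with 30 points, n = 15. So A = C_15 = 9694845.
Stack-sortable permutations are exactly the 231-avoiding ones, counted by C_n; here n = 9. So B = C_9 = 4862.
A − B = 9694845 − 4862 = 9689983.

9689983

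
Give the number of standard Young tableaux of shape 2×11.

Standard Young tableaux of shape 2×n are counted by C_n; here n = 11.
C_11 = C_10 · 2(2·10+1)/(10+2) = 16796 · 42/12 = 58786.

58786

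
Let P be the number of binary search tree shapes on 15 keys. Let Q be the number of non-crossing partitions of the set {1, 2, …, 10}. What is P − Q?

Rooted binary trees with 15 nodes (each child slot possibly empty) number C_15. So P = C_15 = 9694845.
The non-crossing partitions of [10] form a lattice of size C_10. So Q = C_10 = 16796.
P − Q = 9694845 − 16796 = 9678049.

9678049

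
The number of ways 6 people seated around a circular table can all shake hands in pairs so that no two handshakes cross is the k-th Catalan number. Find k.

3

Non-crossing handshake pairings of 2n people are counted by C_n; 6 people gives n = 3.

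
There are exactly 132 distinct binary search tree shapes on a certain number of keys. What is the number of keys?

6

Binary search tree shapes on n keys are counted by C_n. The Catalan number equal to 132 is C_6.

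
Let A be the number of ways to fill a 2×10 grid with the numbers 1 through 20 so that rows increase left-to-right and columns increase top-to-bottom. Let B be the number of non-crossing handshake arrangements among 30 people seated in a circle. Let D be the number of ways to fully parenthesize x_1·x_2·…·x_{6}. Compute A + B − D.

By the hook-length formula (or a Dyck-path bijection), SYT of shape 2×10 number C_10. So A = C_10 = 16796.
With 30 = 2·15 people, non-crossing handshake pairings are non-crossing perfect matchings on a circle, counted by C_15. So B = C_15 = 9694845.
Parenthesizations of m factors correspond to full binary trees with m leaves, counted by C_{m−1}; m = 6 gives C_5. So D = C_5 = 42.
A + B − D = 16796 + 9694845 − 42 = 9711599.

9711599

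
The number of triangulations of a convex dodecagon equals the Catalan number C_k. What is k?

A convex 12-gon is triangulated into 10 triangles, and the number of such triangulations is the Catalan number C_{12−2} = C_10.

10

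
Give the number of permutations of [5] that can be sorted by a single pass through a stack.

By Knuth's characterisation, the stack-sortable permutations of length 5 are the 231-avoiders, numbering C_5.
C_5 = C(10,5)/6 = 252/6 = 42.

42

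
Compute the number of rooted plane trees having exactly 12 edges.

208012

A rooted plane tree with 12 edges has 13 nodes, and the count is C_12.
C_12 = C(24,12)/13 = 2704156/13 = 208012.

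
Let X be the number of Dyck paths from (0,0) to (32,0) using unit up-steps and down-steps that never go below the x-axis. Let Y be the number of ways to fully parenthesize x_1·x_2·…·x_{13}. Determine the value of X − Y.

35149658

Paths of 16 up- and 16 down-steps that never dip below the axis are Dyck paths; their count is C_16. So X = C_16 = 35357670.
Ways to associate a product of 13 factors correspond to binary trees on 13 leaves, so the count is C_12. So Y = C_12 = 208012.
X − Y = 35357670 − 208012 = 35149658.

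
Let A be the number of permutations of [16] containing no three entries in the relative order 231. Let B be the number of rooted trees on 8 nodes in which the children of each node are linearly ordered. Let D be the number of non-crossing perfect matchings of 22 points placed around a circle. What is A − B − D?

For any fixed pattern of length 3, the pattern-avoiding permutations of [16] number C_16. So A = C_16 = 35357670.
A rooted plane tree on 8 nodes has 7 edges, and such trees are counted by C_7. So B = C_7 = 429.
Pairing 22 circle points by 11 non-crossing chords gives C_11 matchings. So D = C_11 = 58786.
A − B − D = 35357670 − 429 − 58786 = 35298455.

35298455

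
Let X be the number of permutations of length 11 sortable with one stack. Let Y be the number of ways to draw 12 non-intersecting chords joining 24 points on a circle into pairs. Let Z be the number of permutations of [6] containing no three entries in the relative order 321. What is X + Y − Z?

By Knuth's characterisation, the stack-sortable permutations of length 11 are the 231-avoiders, numbering C_11. So X = C_11 = 58786.
Pairing 24 circle points by 12 non-crossing chords gives C_12 matchings. So Y = C_12 = 208012.
For any fixed pattern of length 3, the pattern-avoiding permutations of [6] number C_6. So Z = C_6 = 132.
X + Y − Z = 58786 + 208012 − 132 = 266666.

266666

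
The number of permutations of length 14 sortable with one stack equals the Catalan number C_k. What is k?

14

By Knuth's characterisation, the stack-sortable permutations of length 14 are the 231-avoiders, numbering C_14.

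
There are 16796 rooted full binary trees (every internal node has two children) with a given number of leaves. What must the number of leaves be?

11

Full binary trees with L leaves are counted by C_{L−1}. The Catalan number equal to 16796 is C_10.
So the index is 10, and the number of leaves is 10 + 1 = 11.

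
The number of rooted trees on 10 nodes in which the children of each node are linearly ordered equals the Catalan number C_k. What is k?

A rooted plane tree on 10 nodes has 9 edges, and such trees are counted by C_9.

9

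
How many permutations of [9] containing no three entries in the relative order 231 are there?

For any fixed pattern of length 3, the pattern-avoiding permutations of [9] number C_9.
C_9 = 4862.

4862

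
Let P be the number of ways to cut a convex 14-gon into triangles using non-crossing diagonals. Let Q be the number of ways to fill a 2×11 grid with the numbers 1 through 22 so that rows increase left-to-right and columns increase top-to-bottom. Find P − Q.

The number of triangulations of a 14-gon is the Catalan number C_12 (index = sides − 2). So P = C_12 = 208012.
By the hook-length formula (or a Dyck-path bijection), SYT of shape 2×11 number C_11. So Q = C_11 = 58786.
P − Q = 208012 − 58786 = 149226.

149226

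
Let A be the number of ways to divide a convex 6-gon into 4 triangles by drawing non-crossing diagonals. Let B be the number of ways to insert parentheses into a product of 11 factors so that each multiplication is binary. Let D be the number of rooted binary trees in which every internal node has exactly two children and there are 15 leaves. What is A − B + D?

2657658

The number of triangulations of a 6-gon is the Catalan number C_4 (index = sides − 2). So A = C_4 = 14.
Parenthesizations of m factors correspond to full binary trees with m leaves, counted by C_{m−1}; m = 11 gives C_10. So B = C_10 = 16796.
A full binary tree with L leaves has L−1 internal nodes and is counted by C_{L−1}; L = 15 gives C_14. So D = C_14 = 2674440.
A − B + D = 14 − 16796 + 2674440 = 2657658.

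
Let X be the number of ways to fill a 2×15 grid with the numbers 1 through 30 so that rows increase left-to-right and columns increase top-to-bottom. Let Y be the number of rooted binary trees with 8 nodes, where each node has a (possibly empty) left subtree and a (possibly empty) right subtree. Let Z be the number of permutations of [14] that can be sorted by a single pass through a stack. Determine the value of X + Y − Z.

By the hook-length formula (or a Dyck-path bijection), SYT of shape 2×15 number C_15. So X = C_15 = 9694845.
Binary trees (left/right distinguished) on n nodes are counted by C_n; here n = 8. So Y = C_8 = 1430.
Stack-sortable permutations are exactly the 231-avoiding ones, counted by C_n; here n = 14. So Z = C_14 = 2674440.
X + Y − Z = 9694845 + 1430 − 2674440 = 7021835.

7021835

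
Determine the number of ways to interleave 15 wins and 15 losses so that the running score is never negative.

9694845

Ballot sequences with n votes each where one side never trails are Dyck words, counted by C_n; here n = 15.
C_15 = C_14 · 2(2·14+1)/(14+2) = 2674440 · 58/16 = 9694845.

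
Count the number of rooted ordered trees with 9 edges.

A rooted plane tree with 9 edges has 10 nodes, and the count is C_9.
C_9 = 4862.

4862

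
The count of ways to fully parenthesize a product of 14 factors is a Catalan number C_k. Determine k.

13

Parenthesizations of m factors correspond to full binary trees with m leaves, counted by C_{m−1}; m = 14 gives C_13.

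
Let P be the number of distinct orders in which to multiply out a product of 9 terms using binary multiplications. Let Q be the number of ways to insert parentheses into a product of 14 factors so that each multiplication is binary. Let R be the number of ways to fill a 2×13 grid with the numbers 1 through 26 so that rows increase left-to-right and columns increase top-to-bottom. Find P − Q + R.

1430

Bracketing 9 factors into binary products is counted by C_{9−1} = C_8. So P = C_8 = 1430.
Parenthesizations of m factors correspond to full binary trees with m leaves, counted by C_{m−1}; m = 14 gives C_13. So Q = C_13 = 742900.
Standard Young tableaux of shape 2×n are counted by C_n; here n = 13. So R = C_13 = 742900.
P − Q + R = 1430 − 742900 + 742900 = 1430.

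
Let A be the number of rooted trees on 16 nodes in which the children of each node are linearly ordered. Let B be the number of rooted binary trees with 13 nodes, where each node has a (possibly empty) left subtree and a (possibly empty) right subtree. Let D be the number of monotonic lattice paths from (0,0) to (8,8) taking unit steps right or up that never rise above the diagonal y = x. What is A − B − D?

8950515

Rooted ordered (plane) trees on m nodes have m−1 edges and are counted by C_{m−1}; m = 16 gives C_15. So A = C_15 = 9694845.
There are C_n binary search tree shapes on n keys; with n = 13 that is C_13. So B = C_13 = 742900.
Sub-diagonal monotone paths from (0,0) to (8,8) biject with Dyck paths of semilength 8, giving C_8. So D = C_8 = 1430.
A − B − D = 9694845 − 742900 − 1430 = 8950515.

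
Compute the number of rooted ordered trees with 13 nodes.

A rooted plane tree on 13 nodes has 12 edges, and such trees are counted by C_12.
C_12 = C_11 · 2(2·11+1)/(11+2) = 58786 · 46/13 = 208012.

208012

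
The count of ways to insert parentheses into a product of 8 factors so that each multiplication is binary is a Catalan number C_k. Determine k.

7

Bracketing 8 factors into binary products is counted by C_{8−1} = C_7.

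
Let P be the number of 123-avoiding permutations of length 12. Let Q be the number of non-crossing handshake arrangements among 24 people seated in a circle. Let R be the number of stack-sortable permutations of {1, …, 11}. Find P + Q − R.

For any fixed pattern of length 3, the pattern-avoiding permutations of [12] number C_12. So P = C_12 = 208012.
Non-crossing handshake pairings of 2n people are counted by C_n; 24 people gives n = 12. So Q = C_12 = 208012.
By Knuth's characterisation, the stack-sortable permutations of length 11 are the 231-avoiders, numbering C_11. So R = C_11 = 58786.
P + Q − R = 208012 + 208012 − 58786 = 357238.

357238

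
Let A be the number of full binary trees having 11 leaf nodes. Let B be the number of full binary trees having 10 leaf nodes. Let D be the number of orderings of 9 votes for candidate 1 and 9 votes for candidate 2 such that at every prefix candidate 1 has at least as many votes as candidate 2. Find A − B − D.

7072

Full binary trees with 11 leaves have 11−1 = 10 internal nodes, so there are C_10 of them. So A = C_10 = 16796.
A full binary tree with L leaves has L−1 internal nodes and is counted by C_{L−1}; L = 10 gives C_9. So B = C_9 = 4862.
Ballot sequences with n votes each where one side never trails are Dyck words, counted by C_n; here n = 9. So D = C_9 = 4862.
A − B − D = 16796 − 4862 − 4862 = 7072.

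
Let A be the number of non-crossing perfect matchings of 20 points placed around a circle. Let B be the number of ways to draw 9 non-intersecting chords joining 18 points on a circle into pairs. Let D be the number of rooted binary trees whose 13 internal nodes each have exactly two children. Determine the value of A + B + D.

764558

Non-crossing perfect matchings of 2n points on a circle are counted by C_n; with 20 points, n = 10. So A = C_10 = 16796.
Pairing 18 circle points by 9 non-crossing chords gives C_9 matchings. So B = C_9 = 4862.
Full binary trees with n internal nodes are counted by C_n; here n = 13. So D = C_13 = 742900.
A + B + D = 16796 + 4862 + 742900 = 764558.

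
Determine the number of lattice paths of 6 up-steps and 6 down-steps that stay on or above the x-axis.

Paths of 6 up- and 6 down-steps that never dip below the axis are Dyck paths; their count is C_6.
C_6 = C(12,6)/7 = 924/7 = 132.

132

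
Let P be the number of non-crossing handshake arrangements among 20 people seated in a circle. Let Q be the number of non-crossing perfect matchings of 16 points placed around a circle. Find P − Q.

15366

With 20 = 2·10 people, non-crossing handshake pairings are non-crossing perfect matchings on a circle, counted by C_10. So P = C_10 = 16796.
Non-crossing perfect matchings of 2n points on a circle are counted by C_n; with 16 points, n = 8. So Q = C_8 = 1430.
P − Q = 16796 − 1430 = 15366.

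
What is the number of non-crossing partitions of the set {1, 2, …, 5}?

The non-crossing partitions of [5] form a lattice of size C_5.
C_5 = C(10,5)/6 = 252/6 = 42.

42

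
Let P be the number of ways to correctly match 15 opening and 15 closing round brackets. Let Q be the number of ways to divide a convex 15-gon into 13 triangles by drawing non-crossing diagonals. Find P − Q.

8951945

Balanced strings of n pairs of brackets are counted by C_n; here n = 15. So P = C_15 = 9694845.
The number of triangulations of a 15-gon is the Catalan number C_13 (index = sides − 2). So Q = C_13 = 742900.
P − Q = 9694845 − 742900 = 8951945.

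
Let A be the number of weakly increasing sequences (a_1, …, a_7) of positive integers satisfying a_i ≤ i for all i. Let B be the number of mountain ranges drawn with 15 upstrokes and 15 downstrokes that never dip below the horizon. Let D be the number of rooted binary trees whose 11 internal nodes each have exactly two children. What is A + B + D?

Weakly increasing sequences with a_i ≤ i biject with Dyck paths of semilength 7, so there are C_7. So A = C_7 = 429.
A Dyck path with 15 up-steps and 15 down-steps has semilength 15, so there are C_15 of them. So B = C_15 = 9694845.
Full binary trees with n internal nodes are counted by C_n; here n = 11. So D = C_11 = 58786.
A + B + D = 429 + 9694845 + 58786 = 9754060.

9754060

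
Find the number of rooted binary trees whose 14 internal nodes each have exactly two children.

2674440

Full binary trees with n internal nodes are counted by C_n; here n = 14.
C_14 = C_13 · 2(2·13+1)/(13+2) = 742900 · 54/15 = 2674440.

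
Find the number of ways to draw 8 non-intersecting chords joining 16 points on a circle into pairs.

Pairing 16 circle points by 8 non-crossing chords gives C_8 matchings.
C_8 = C(16,8)/9 = 12870/9 = 1430.

1430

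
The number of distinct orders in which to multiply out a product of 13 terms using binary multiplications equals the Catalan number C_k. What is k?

12

Parenthesizations of m factors correspond to full binary trees with m leaves, counted by C_{m−1}; m = 13 gives C_12.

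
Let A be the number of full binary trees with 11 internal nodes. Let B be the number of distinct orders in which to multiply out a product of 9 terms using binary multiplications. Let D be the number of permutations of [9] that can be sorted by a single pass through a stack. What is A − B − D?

52494

The number of full binary trees on 11 internal nodes is the Catalan number C_11. So A = C_11 = 58786.
Parenthesizations of m factors correspond to full binary trees with m leaves, counted by C_{m−1}; m = 9 gives C_8. So B = C_8 = 1430.
By Knuth's characterisation, the stack-sortable permutations of length 9 are the 231-avoiders, numbering C_9. So D = C_9 = 4862.
A − B − D = 58786 − 1430 − 4862 = 52494.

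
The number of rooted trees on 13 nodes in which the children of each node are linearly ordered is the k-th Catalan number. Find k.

12

A rooted plane tree on 13 nodes has 12 edges, and such trees are counted by C_12.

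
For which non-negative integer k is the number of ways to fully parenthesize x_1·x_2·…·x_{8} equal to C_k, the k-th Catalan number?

Bracketing 8 factors into binary products is counted by C_{8−1} = C_7.

7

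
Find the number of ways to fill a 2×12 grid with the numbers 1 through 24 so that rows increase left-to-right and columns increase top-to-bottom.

208012

By the hook-length formula (or a Dyck-path bijection), SYT of shape 2×12 number C_12.
C_12 = 208012.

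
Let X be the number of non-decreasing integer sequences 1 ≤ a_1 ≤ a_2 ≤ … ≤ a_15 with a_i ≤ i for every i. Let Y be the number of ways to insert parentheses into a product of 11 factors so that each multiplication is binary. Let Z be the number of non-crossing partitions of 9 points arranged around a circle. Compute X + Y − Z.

9706779

Such sub-staircase sequences of length n are counted by C_n; here n = 15. So X = C_15 = 9694845.
Parenthesizations of m factors correspond to full binary trees with m leaves, counted by C_{m−1}; m = 11 gives C_10. So Y = C_10 = 16796.
Non-crossing partitions of an n-element set are counted by C_n; here n = 9. So Z = C_9 = 4862.
X + Y − Z = 9694845 + 16796 − 4862 = 9706779.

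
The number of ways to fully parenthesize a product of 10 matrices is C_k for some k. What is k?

9

Parenthesizations of m factors correspond to full binary trees with m leaves, counted by C_{m−1}; m = 10 gives C_9.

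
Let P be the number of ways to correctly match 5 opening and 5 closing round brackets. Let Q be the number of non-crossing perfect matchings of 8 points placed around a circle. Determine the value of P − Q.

28

A balanced arrangement of 5 bracket pairs is a Dyck word of semilength 5, so the count is C_5. So P = C_5 = 42.
Non-crossing perfect matchings of 2n points on a circle are counted by C_n; with 8 points, n = 4. So Q = C_4 = 14.
P − Q = 42 − 14 = 28.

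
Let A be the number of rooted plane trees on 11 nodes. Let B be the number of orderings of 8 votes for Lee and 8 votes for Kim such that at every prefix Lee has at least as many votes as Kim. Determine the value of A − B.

15366

A rooted plane tree on 11 nodes has 10 edges, and such trees are counted by C_10. So A = C_10 = 16796.
Reading a vote for the leader as '(' and for the other as ')' turns such a sequence into a balanced string of 8 pairs, so the count is C_8. So B = C_8 = 1430.
A − B = 16796 − 1430 = 15366.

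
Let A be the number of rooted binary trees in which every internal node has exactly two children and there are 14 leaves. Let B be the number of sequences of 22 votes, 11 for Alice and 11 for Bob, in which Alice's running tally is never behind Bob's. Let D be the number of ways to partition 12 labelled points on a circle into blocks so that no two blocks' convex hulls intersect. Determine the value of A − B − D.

A full binary tree with L leaves has L−1 internal nodes and is counted by C_{L−1}; L = 14 gives C_13. So A = C_13 = 742900.
Reading a vote for the leader as '(' and for the other as ')' turns such a sequence into a balanced string of 11 pairs, so the count is C_11. So B = C_11 = 58786.
Non-crossing partitions of an n-element set are counted by C_n; here n = 12. So D = C_12 = 208012.
A − B − D = 742900 − 58786 − 208012 = 476102.

476102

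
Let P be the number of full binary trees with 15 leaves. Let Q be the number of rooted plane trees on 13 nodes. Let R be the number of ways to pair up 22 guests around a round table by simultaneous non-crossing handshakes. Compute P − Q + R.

2525214

Full binary trees with 15 leaves have 15−1 = 14 internal nodes, so there are C_14 of them. So P = C_14 = 2674440.
A rooted plane tree on 13 nodes has 12 edges, and such trees are counted by C_12. So Q = C_12 = 208012.
Non-crossing handshake pairings of 2n people are counted by C_n; 22 people gives n = 11. So R = C_11 = 58786.
P − Q + R = 2674440 − 208012 + 58786 = 2525214.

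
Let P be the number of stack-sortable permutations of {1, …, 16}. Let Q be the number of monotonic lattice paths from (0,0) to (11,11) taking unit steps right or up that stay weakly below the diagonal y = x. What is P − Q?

35298884

By Knuth's characterisation, the stack-sortable permutations of length 16 are the 231-avoiders, numbering C_16. So P = C_16 = 35357670.
Monotone paths in an n×n grid that stay weakly below the diagonal are counted by C_n; here n = 11. So Q = C_11 = 58786.
P − Q = 35357670 − 58786 = 35298884.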